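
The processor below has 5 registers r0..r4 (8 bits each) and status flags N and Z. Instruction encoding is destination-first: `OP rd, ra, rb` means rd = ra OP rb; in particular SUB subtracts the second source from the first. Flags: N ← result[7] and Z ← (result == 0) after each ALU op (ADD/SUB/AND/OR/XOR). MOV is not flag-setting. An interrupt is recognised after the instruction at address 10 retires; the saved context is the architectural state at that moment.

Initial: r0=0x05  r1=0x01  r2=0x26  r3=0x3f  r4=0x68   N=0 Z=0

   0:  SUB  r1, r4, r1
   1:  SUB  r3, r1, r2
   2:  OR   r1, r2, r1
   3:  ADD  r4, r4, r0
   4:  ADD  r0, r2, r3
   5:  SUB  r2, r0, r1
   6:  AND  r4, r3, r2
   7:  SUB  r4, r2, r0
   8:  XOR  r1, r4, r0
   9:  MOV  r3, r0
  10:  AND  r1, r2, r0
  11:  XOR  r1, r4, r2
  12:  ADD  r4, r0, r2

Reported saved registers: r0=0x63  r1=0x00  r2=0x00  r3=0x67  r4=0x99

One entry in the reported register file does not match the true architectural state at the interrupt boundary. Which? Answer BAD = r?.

after  0: r0=0x05 r1=0x67 r2=0x26 r3=0x3f r4=0x68  N=0 Z=0
after  1: r0=0x05 r1=0x67 r2=0x26 r3=0x41 r4=0x68  N=0 Z=0
after  2: r0=0x05 r1=0x67 r2=0x26 r3=0x41 r4=0x68  N=0 Z=0
after  3: r0=0x05 r1=0x67 r2=0x26 r3=0x41 r4=0x6d  N=0 Z=0
after  4: r0=0x67 r1=0x67 r2=0x26 r3=0x41 r4=0x6d  N=0 Z=0
after  5: r0=0x67 r1=0x67 r2=0x00 r3=0x41 r4=0x6d  N=0 Z=1
after  6: r0=0x67 r1=0x67 r2=0x00 r3=0x41 r4=0x00  N=0 Z=1
after  7: r0=0x67 r1=0x67 r2=0x00 r3=0x41 r4=0x99  N=1 Z=0
after  8: r0=0x67 r1=0xfe r2=0x00 r3=0x41 r4=0x99  N=1 Z=0
after  9: r0=0x67 r1=0xfe r2=0x00 r3=0x67 r4=0x99  N=1 Z=0
after 10: r0=0x67 r1=0x00 r2=0x00 r3=0x67 r4=0x99  N=0 Z=1
-- IRQ taken; context saved, return-PC = 11 --
mismatch: r0: reported 0x63 vs actual 0x67

BAD = r0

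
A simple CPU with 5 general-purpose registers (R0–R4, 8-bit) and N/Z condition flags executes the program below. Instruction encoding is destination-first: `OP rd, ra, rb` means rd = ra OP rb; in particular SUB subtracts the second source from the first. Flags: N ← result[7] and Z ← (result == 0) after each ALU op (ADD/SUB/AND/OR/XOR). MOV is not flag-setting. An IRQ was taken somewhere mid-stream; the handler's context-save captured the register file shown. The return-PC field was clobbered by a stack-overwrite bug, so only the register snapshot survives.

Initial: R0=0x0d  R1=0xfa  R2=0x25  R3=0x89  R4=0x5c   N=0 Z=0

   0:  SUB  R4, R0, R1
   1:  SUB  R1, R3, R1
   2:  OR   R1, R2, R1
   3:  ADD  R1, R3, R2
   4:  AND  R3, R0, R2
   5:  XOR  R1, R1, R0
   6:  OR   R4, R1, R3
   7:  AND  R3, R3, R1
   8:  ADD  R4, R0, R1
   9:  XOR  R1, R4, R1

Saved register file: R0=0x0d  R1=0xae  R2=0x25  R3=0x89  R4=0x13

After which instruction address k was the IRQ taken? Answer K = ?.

K = 3

after  0: R0=0x0d R1=0xfa R2=0x25 R3=0x89 R4=0x13  N=0 Z=0
after  1: R0=0x0d R1=0x8f R2=0x25 R3=0x89 R4=0x13  N=1 Z=0
after  2: R0=0x0d R1=0xaf R2=0x25 R3=0x89 R4=0x13  N=1 Z=0
after  3: R0=0x0d R1=0xae R2=0x25 R3=0x89 R4=0x13  N=1 Z=0
-- IRQ taken; context saved, return-PC = 4 --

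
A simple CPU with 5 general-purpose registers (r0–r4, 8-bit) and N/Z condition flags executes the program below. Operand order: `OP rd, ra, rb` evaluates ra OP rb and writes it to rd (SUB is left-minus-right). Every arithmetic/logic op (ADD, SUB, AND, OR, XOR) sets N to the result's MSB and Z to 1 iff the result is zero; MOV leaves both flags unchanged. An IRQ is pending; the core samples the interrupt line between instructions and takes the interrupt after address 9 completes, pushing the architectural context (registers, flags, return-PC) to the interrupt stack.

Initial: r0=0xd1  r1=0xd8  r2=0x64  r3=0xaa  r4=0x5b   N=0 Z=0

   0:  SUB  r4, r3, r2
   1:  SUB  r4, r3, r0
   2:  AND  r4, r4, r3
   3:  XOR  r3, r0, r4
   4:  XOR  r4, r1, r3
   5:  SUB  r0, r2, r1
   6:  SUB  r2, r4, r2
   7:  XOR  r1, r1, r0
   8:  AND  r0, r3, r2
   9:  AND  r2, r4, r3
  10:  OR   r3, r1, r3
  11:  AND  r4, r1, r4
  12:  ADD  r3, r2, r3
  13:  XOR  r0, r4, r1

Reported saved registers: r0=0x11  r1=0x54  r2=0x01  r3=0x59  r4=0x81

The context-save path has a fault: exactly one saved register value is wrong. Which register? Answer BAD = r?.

BAD = r0

after  0: r0=0xd1 r1=0xd8 r2=0x64 r3=0xaa r4=0x46  N=0 Z=0
after  1: r0=0xd1 r1=0xd8 r2=0x64 r3=0xaa r4=0xd9  N=1 Z=0
after  2: r0=0xd1 r1=0xd8 r2=0x64 r3=0xaa r4=0x88  N=1 Z=0
after  3: r0=0xd1 r1=0xd8 r2=0x64 r3=0x59 r4=0x88  N=0 Z=0
after  4: r0=0xd1 r1=0xd8 r2=0x64 r3=0x59 r4=0x81  N=1 Z=0
after  5: r0=0x8c r1=0xd8 r2=0x64 r3=0x59 r4=0x81  N=1 Z=0
after  6: r0=0x8c r1=0xd8 r2=0x1d r3=0x59 r4=0x81  N=0 Z=0
after  7: r0=0x8c r1=0x54 r2=0x1d r3=0x59 r4=0x81  N=0 Z=0
after  8: r0=0x19 r1=0x54 r2=0x1d r3=0x59 r4=0x81  N=0 Z=0
after  9: r0=0x19 r1=0x54 r2=0x01 r3=0x59 r4=0x81  N=0 Z=0
-- IRQ taken; context saved, return-PC = 10 --
mismatch: r0: reported 0x11 vs actual 0x19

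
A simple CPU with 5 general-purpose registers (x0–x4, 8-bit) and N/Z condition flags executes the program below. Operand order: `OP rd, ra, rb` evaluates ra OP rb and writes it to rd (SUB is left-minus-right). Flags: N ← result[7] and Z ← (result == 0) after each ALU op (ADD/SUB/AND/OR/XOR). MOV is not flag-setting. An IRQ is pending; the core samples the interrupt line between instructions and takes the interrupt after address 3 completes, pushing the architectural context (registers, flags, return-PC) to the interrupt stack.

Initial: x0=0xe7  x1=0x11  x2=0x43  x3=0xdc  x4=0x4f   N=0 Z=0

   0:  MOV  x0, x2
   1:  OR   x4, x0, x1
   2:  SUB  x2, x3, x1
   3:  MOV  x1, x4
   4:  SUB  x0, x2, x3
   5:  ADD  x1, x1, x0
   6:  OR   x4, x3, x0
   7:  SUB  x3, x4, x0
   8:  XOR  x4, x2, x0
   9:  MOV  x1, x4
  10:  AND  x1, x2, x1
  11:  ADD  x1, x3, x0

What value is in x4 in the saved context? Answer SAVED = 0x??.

SAVED = 0x53

after  0: x0=0x43 x1=0x11 x2=0x43 x3=0xdc x4=0x4f  N=0 Z=0
after  1: x0=0x43 x1=0x11 x2=0x43 x3=0xdc x4=0x53  N=0 Z=0
after  2: x0=0x43 x1=0x11 x2=0xcb x3=0xdc x4=0x53  N=1 Z=0
after  3: x0=0x43 x1=0x53 x2=0xcb x3=0xdc x4=0x53  N=1 Z=0
-- IRQ taken; context saved, return-PC = 4 --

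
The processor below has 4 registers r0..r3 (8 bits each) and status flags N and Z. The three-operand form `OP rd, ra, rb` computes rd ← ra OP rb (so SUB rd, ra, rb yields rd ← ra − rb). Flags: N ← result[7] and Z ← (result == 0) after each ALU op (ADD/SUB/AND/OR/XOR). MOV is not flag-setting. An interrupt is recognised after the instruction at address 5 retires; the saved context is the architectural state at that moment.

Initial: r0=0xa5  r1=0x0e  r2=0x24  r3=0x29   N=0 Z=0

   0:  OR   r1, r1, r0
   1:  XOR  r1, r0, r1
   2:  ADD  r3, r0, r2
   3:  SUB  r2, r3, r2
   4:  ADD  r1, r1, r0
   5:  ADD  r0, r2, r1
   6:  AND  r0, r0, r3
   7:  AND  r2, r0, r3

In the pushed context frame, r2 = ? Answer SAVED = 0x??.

after  0: r0=0xa5 r1=0xaf r2=0x24 r3=0x29  N=1 Z=0
after  1: r0=0xa5 r1=0x0a r2=0x24 r3=0x29  N=0 Z=0
after  2: r0=0xa5 r1=0x0a r2=0x24 r3=0xc9  N=1 Z=0
after  3: r0=0xa5 r1=0x0a r2=0xa5 r3=0xc9  N=1 Z=0
after  4: r0=0xa5 r1=0xaf r2=0xa5 r3=0xc9  N=1 Z=0
after  5: r0=0x54 r1=0xaf r2=0xa5 r3=0xc9  N=0 Z=0
-- IRQ taken; context saved, return-PC = 6 --

SAVED = 0xa5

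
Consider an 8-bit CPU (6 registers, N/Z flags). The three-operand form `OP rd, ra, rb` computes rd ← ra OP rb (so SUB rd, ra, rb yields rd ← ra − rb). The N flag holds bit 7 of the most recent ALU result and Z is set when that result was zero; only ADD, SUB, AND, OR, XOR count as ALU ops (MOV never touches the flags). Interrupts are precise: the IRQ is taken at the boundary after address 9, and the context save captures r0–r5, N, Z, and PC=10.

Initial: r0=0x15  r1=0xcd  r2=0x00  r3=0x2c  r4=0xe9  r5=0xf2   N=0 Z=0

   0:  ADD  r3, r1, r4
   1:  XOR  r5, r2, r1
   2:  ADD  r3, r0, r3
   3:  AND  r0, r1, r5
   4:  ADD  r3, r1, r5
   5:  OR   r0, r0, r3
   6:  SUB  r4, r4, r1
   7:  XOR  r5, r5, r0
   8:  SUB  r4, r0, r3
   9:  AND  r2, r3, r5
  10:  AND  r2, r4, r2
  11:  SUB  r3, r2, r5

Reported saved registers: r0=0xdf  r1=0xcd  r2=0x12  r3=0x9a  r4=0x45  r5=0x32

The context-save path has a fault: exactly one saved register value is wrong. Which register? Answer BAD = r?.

BAD = r5

after  0: r0=0x15 r1=0xcd r2=0x00 r3=0xb6 r4=0xe9 r5=0xf2  N=1 Z=0
after  1: r0=0x15 r1=0xcd r2=0x00 r3=0xb6 r4=0xe9 r5=0xcd  N=1 Z=0
after  2: r0=0x15 r1=0xcd r2=0x00 r3=0xcb r4=0xe9 r5=0xcd  N=1 Z=0
after  3: r0=0xcd r1=0xcd r2=0x00 r3=0xcb r4=0xe9 r5=0xcd  N=1 Z=0
after  4: r0=0xcd r1=0xcd r2=0x00 r3=0x9a r4=0xe9 r5=0xcd  N=1 Z=0
after  5: r0=0xdf r1=0xcd r2=0x00 r3=0x9a r4=0xe9 r5=0xcd  N=1 Z=0
after  6: r0=0xdf r1=0xcd r2=0x00 r3=0x9a r4=0x1c r5=0xcd  N=0 Z=0
after  7: r0=0xdf r1=0xcd r2=0x00 r3=0x9a r4=0x1c r5=0x12  N=0 Z=0
after  8: r0=0xdf r1=0xcd r2=0x00 r3=0x9a r4=0x45 r5=0x12  N=0 Z=0
after  9: r0=0xdf r1=0xcd r2=0x12 r3=0x9a r4=0x45 r5=0x12  N=0 Z=0
-- IRQ taken; context saved, return-PC = 10 --
mismatch: r5: reported 0x32 vs actual 0x12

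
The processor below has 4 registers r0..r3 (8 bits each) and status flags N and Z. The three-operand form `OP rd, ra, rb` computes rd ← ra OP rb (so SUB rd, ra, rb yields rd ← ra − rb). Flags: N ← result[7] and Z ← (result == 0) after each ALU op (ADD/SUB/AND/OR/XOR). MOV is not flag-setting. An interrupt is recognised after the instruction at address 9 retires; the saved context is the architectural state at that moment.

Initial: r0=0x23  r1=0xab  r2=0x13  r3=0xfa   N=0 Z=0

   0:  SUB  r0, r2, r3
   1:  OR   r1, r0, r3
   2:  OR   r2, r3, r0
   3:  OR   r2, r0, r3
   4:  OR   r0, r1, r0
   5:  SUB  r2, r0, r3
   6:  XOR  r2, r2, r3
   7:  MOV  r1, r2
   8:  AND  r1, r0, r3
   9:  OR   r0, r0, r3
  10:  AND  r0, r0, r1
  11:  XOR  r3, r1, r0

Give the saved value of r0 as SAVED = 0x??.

after  0: r0=0x19 r1=0xab r2=0x13 r3=0xfa  N=0 Z=0
after  1: r0=0x19 r1=0xfb r2=0x13 r3=0xfa  N=1 Z=0
after  2: r0=0x19 r1=0xfb r2=0xfb r3=0xfa  N=1 Z=0
after  3: r0=0x19 r1=0xfb r2=0xfb r3=0xfa  N=1 Z=0
after  4: r0=0xfb r1=0xfb r2=0xfb r3=0xfa  N=1 Z=0
after  5: r0=0xfb r1=0xfb r2=0x01 r3=0xfa  N=0 Z=0
after  6: r0=0xfb r1=0xfb r2=0xfb r3=0xfa  N=1 Z=0
after  7: r0=0xfb r1=0xfb r2=0xfb r3=0xfa  N=1 Z=0
after  8: r0=0xfb r1=0xfa r2=0xfb r3=0xfa  N=1 Z=0
after  9: r0=0xfb r1=0xfa r2=0xfb r3=0xfa  N=1 Z=0
-- IRQ taken; context saved, return-PC = 10 --

SAVED = 0xfb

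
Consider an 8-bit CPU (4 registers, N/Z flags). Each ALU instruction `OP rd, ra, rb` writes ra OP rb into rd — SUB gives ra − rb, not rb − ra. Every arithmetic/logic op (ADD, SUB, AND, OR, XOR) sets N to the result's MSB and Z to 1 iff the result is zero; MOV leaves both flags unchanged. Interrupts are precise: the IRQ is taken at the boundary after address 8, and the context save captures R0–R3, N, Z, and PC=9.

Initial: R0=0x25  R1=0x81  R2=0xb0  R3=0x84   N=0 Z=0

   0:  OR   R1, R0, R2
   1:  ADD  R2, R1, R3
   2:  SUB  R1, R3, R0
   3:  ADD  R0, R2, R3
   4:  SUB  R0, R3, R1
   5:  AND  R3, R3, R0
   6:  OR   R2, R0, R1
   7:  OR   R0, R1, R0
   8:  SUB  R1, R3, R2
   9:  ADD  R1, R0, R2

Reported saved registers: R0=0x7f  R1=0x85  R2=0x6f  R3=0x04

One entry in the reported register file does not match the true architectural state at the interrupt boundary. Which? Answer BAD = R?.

after  0: R0=0x25 R1=0xb5 R2=0xb0 R3=0x84  N=1 Z=0
after  1: R0=0x25 R1=0xb5 R2=0x39 R3=0x84  N=0 Z=0
after  2: R0=0x25 R1=0x5f R2=0x39 R3=0x84  N=0 Z=0
after  3: R0=0xbd R1=0x5f R2=0x39 R3=0x84  N=1 Z=0
after  4: R0=0x25 R1=0x5f R2=0x39 R3=0x84  N=0 Z=0
after  5: R0=0x25 R1=0x5f R2=0x39 R3=0x04  N=0 Z=0
after  6: R0=0x25 R1=0x5f R2=0x7f R3=0x04  N=0 Z=0
after  7: R0=0x7f R1=0x5f R2=0x7f R3=0x04  N=0 Z=0
after  8: R0=0x7f R1=0x85 R2=0x7f R3=0x04  N=1 Z=0
-- IRQ taken; context saved, return-PC = 9 --
mismatch: R2: reported 0x6f vs actual 0x7f

BAD = R2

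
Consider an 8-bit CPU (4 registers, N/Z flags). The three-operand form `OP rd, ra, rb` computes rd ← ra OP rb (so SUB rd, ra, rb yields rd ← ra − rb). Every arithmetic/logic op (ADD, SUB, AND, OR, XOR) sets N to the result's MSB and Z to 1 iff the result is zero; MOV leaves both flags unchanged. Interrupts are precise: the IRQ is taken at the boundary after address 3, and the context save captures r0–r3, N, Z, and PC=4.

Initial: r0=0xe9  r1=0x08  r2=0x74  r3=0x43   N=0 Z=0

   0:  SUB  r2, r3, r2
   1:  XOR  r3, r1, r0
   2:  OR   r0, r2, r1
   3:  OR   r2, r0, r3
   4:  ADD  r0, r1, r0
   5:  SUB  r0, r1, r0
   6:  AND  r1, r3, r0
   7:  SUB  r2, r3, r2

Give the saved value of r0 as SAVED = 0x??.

SAVED = 0xcf

after  0: r0=0xe9 r1=0x08 r2=0xcf r3=0x43  N=1 Z=0
after  1: r0=0xe9 r1=0x08 r2=0xcf r3=0xe1  N=1 Z=0
after  2: r0=0xcf r1=0x08 r2=0xcf r3=0xe1  N=1 Z=0
after  3: r0=0xcf r1=0x08 r2=0xef r3=0xe1  N=1 Z=0
-- IRQ taken; context saved, return-PC = 4 --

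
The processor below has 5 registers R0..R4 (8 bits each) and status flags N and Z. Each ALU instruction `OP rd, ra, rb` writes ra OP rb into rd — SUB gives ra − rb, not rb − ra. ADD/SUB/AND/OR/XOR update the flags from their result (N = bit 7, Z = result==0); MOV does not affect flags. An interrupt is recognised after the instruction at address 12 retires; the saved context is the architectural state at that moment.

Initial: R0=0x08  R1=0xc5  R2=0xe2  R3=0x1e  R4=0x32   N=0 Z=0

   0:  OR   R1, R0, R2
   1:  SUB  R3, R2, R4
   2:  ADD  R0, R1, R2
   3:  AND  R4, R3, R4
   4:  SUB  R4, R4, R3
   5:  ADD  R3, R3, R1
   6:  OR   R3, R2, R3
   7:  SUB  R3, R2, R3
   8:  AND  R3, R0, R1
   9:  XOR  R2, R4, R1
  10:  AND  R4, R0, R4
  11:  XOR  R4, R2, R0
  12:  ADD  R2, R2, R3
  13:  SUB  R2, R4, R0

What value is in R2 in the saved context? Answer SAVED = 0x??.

after  0: R0=0x08 R1=0xea R2=0xe2 R3=0x1e R4=0x32  N=1 Z=0
after  1: R0=0x08 R1=0xea R2=0xe2 R3=0xb0 R4=0x32  N=1 Z=0
after  2: R0=0xcc R1=0xea R2=0xe2 R3=0xb0 R4=0x32  N=1 Z=0
after  3: R0=0xcc R1=0xea R2=0xe2 R3=0xb0 R4=0x30  N=0 Z=0
after  4: R0=0xcc R1=0xea R2=0xe2 R3=0xb0 R4=0x80  N=1 Z=0
after  5: R0=0xcc R1=0xea R2=0xe2 R3=0x9a R4=0x80  N=1 Z=0
after  6: R0=0xcc R1=0xea R2=0xe2 R3=0xfa R4=0x80  N=1 Z=0
after  7: R0=0xcc R1=0xea R2=0xe2 R3=0xe8 R4=0x80  N=1 Z=0
after  8: R0=0xcc R1=0xea R2=0xe2 R3=0xc8 R4=0x80  N=1 Z=0
after  9: R0=0xcc R1=0xea R2=0x6a R3=0xc8 R4=0x80  N=0 Z=0
after 10: R0=0xcc R1=0xea R2=0x6a R3=0xc8 R4=0x80  N=1 Z=0
after 11: R0=0xcc R1=0xea R2=0x6a R3=0xc8 R4=0xa6  N=1 Z=0
after 12: R0=0xcc R1=0xea R2=0x32 R3=0xc8 R4=0xa6  N=0 Z=0
-- IRQ taken; context saved, return-PC = 13 --

SAVED = 0x32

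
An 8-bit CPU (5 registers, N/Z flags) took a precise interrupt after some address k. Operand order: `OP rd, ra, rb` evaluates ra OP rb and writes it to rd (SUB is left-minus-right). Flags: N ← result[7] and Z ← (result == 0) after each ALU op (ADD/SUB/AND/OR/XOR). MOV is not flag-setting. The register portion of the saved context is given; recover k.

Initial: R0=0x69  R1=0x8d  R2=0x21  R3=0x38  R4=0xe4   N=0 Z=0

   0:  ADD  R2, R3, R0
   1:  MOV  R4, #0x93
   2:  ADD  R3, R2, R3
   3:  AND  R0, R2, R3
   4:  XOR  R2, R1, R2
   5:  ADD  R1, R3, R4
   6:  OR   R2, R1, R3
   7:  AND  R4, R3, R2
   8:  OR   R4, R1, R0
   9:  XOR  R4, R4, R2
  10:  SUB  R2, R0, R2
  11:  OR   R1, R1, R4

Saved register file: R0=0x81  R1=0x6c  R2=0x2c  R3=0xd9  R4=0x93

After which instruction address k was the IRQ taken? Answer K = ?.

K = 5

after  0: R0=0x69 R1=0x8d R2=0xa1 R3=0x38 R4=0xe4  N=1 Z=0
after  1: R0=0x69 R1=0x8d R2=0xa1 R3=0x38 R4=0x93  N=1 Z=0
after  2: R0=0x69 R1=0x8d R2=0xa1 R3=0xd9 R4=0x93  N=1 Z=0
after  3: R0=0x81 R1=0x8d R2=0xa1 R3=0xd9 R4=0x93  N=1 Z=0
after  4: R0=0x81 R1=0x8d R2=0x2c R3=0xd9 R4=0x93  N=0 Z=0
after  5: R0=0x81 R1=0x6c R2=0x2c R3=0xd9 R4=0x93  N=0 Z=0
-- IRQ taken; context saved, return-PC = 6 --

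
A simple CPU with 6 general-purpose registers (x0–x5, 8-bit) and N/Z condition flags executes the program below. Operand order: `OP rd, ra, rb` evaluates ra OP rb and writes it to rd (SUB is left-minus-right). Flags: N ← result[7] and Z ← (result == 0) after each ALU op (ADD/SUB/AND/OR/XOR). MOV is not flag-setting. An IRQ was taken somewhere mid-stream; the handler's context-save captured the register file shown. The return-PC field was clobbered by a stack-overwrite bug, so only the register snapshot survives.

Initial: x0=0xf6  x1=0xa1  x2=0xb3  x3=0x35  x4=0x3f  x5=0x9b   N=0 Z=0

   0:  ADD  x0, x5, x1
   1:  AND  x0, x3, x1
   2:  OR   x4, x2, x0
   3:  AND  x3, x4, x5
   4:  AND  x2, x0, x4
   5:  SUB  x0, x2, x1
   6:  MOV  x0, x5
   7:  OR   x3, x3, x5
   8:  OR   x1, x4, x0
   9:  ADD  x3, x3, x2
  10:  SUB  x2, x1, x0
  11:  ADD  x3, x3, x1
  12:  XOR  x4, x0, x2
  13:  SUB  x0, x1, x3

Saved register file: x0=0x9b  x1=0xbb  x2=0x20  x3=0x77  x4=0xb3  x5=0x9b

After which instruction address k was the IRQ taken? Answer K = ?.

K = 11

after  0: x0=0x3c x1=0xa1 x2=0xb3 x3=0x35 x4=0x3f x5=0x9b  N=0 Z=0
after  1: x0=0x21 x1=0xa1 x2=0xb3 x3=0x35 x4=0x3f x5=0x9b  N=0 Z=0
after  2: x0=0x21 x1=0xa1 x2=0xb3 x3=0x35 x4=0xb3 x5=0x9b  N=1 Z=0
after  3: x0=0x21 x1=0xa1 x2=0xb3 x3=0x93 x4=0xb3 x5=0x9b  N=1 Z=0
after  4: x0=0x21 x1=0xa1 x2=0x21 x3=0x93 x4=0xb3 x5=0x9b  N=0 Z=0
after  5: x0=0x80 x1=0xa1 x2=0x21 x3=0x93 x4=0xb3 x5=0x9b  N=1 Z=0
after  6: x0=0x9b x1=0xa1 x2=0x21 x3=0x93 x4=0xb3 x5=0x9b  N=1 Z=0
after  7: x0=0x9b x1=0xa1 x2=0x21 x3=0x9b x4=0xb3 x5=0x9b  N=1 Z=0
after  8: x0=0x9b x1=0xbb x2=0x21 x3=0x9b x4=0xb3 x5=0x9b  N=1 Z=0
after  9: x0=0x9b x1=0xbb x2=0x21 x3=0xbc x4=0xb3 x5=0x9b  N=1 Z=0
after 10: x0=0x9b x1=0xbb x2=0x20 x3=0xbc x4=0xb3 x5=0x9b  N=0 Z=0
after 11: x0=0x9b x1=0xbb x2=0x20 x3=0x77 x4=0xb3 x5=0x9b  N=0 Z=0
-- IRQ taken; context saved, return-PC = 12 --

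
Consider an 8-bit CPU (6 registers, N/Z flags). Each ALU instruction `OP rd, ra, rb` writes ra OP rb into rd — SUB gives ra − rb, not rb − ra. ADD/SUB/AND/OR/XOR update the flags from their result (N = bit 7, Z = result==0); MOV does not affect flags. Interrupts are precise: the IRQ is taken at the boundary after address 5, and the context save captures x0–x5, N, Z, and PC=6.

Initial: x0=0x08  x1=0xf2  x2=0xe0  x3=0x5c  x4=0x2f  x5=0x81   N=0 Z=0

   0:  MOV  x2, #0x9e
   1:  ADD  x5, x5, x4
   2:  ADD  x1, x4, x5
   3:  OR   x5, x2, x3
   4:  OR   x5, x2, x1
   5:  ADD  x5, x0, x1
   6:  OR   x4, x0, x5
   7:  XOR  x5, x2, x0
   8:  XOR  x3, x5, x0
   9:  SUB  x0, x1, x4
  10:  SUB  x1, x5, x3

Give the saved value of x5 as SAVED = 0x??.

SAVED = 0xe7

after  0: x0=0x08 x1=0xf2 x2=0x9e x3=0x5c x4=0x2f x5=0x81  N=0 Z=0
after  1: x0=0x08 x1=0xf2 x2=0x9e x3=0x5c x4=0x2f x5=0xb0  N=1 Z=0
after  2: x0=0x08 x1=0xdf x2=0x9e x3=0x5c x4=0x2f x5=0xb0  N=1 Z=0
after  3: x0=0x08 x1=0xdf x2=0x9e x3=0x5c x4=0x2f x5=0xde  N=1 Z=0
after  4: x0=0x08 x1=0xdf x2=0x9e x3=0x5c x4=0x2f x5=0xdf  N=1 Z=0
after  5: x0=0x08 x1=0xdf x2=0x9e x3=0x5c x4=0x2f x5=0xe7  N=1 Z=0
-- IRQ taken; context saved, return-PC = 6 --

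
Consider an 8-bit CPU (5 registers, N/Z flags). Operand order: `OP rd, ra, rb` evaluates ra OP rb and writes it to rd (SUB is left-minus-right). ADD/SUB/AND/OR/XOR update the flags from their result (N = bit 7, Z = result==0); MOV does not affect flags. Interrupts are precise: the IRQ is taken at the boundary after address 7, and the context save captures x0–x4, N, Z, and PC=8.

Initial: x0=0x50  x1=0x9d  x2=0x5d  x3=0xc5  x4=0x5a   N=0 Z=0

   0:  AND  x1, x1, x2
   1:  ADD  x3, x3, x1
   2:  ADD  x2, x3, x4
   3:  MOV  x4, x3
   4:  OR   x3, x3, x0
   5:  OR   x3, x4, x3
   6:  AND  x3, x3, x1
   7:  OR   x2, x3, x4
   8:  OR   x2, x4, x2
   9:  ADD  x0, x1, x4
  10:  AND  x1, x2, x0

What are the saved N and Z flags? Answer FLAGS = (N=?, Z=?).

FLAGS = (N=1, Z=0)

after  0: x0=0x50 x1=0x1d x2=0x5d x3=0xc5 x4=0x5a  N=0 Z=0
after  1: x0=0x50 x1=0x1d x2=0x5d x3=0xe2 x4=0x5a  N=1 Z=0
after  2: x0=0x50 x1=0x1d x2=0x3c x3=0xe2 x4=0x5a  N=0 Z=0
after  3: x0=0x50 x1=0x1d x2=0x3c x3=0xe2 x4=0xe2  N=0 Z=0
after  4: x0=0x50 x1=0x1d x2=0x3c x3=0xf2 x4=0xe2  N=1 Z=0
after  5: x0=0x50 x1=0x1d x2=0x3c x3=0xf2 x4=0xe2  N=1 Z=0
after  6: x0=0x50 x1=0x1d x2=0x3c x3=0x10 x4=0xe2  N=0 Z=0
after  7: x0=0x50 x1=0x1d x2=0xf2 x3=0x10 x4=0xe2  N=1 Z=0
-- IRQ taken; context saved, return-PC = 8 --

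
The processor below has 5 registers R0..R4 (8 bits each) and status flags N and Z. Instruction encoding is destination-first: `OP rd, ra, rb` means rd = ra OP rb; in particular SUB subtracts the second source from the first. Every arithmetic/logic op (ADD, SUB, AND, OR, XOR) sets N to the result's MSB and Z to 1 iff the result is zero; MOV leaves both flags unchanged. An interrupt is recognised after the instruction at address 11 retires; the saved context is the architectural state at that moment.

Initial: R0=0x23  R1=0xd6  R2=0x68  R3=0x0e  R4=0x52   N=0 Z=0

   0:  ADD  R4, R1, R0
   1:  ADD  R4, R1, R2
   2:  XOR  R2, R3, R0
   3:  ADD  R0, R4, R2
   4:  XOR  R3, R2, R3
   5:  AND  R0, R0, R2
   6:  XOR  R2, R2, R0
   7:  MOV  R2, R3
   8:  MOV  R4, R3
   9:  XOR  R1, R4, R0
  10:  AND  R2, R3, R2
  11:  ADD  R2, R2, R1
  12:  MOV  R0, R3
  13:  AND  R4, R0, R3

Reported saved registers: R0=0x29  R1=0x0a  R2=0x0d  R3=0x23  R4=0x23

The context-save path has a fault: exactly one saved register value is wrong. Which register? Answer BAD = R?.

BAD = R2

after  0: R0=0x23 R1=0xd6 R2=0x68 R3=0x0e R4=0xf9  N=1 Z=0
after  1: R0=0x23 R1=0xd6 R2=0x68 R3=0x0e R4=0x3e  N=0 Z=0
after  2: R0=0x23 R1=0xd6 R2=0x2d R3=0x0e R4=0x3e  N=0 Z=0
after  3: R0=0x6b R1=0xd6 R2=0x2d R3=0x0e R4=0x3e  N=0 Z=0
after  4: R0=0x6b R1=0xd6 R2=0x2d R3=0x23 R4=0x3e  N=0 Z=0
after  5: R0=0x29 R1=0xd6 R2=0x2d R3=0x23 R4=0x3e  N=0 Z=0
after  6: R0=0x29 R1=0xd6 R2=0x04 R3=0x23 R4=0x3e  N=0 Z=0
after  7: R0=0x29 R1=0xd6 R2=0x23 R3=0x23 R4=0x3e  N=0 Z=0
after  8: R0=0x29 R1=0xd6 R2=0x23 R3=0x23 R4=0x23  N=0 Z=0
after  9: R0=0x29 R1=0x0a R2=0x23 R3=0x23 R4=0x23  N=0 Z=0
after 10: R0=0x29 R1=0x0a R2=0x23 R3=0x23 R4=0x23  N=0 Z=0
after 11: R0=0x29 R1=0x0a R2=0x2d R3=0x23 R4=0x23  N=0 Z=0
-- IRQ taken; context saved, return-PC = 12 --
mismatch: R2: reported 0x0d vs actual 0x2d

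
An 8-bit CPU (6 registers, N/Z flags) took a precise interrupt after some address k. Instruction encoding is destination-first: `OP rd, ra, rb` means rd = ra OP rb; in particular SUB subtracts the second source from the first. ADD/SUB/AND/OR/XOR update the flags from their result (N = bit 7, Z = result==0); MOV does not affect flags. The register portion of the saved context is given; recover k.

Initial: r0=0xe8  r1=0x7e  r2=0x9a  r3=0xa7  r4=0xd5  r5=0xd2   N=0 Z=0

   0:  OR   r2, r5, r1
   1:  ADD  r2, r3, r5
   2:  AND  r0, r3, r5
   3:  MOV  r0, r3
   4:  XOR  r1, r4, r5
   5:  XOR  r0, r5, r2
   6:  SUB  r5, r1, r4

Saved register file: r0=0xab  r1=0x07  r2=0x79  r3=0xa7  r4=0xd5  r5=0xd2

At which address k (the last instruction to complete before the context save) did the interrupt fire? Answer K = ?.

K = 5

after  0: r0=0xe8 r1=0x7e r2=0xfe r3=0xa7 r4=0xd5 r5=0xd2  N=1 Z=0
after  1: r0=0xe8 r1=0x7e r2=0x79 r3=0xa7 r4=0xd5 r5=0xd2  N=0 Z=0
after  2: r0=0x82 r1=0x7e r2=0x79 r3=0xa7 r4=0xd5 r5=0xd2  N=1 Z=0
after  3: r0=0xa7 r1=0x7e r2=0x79 r3=0xa7 r4=0xd5 r5=0xd2  N=1 Z=0
after  4: r0=0xa7 r1=0x07 r2=0x79 r3=0xa7 r4=0xd5 r5=0xd2  N=0 Z=0
after  5: r0=0xab r1=0x07 r2=0x79 r3=0xa7 r4=0xd5 r5=0xd2  N=1 Z=0
-- IRQ taken; context saved, return-PC = 6 --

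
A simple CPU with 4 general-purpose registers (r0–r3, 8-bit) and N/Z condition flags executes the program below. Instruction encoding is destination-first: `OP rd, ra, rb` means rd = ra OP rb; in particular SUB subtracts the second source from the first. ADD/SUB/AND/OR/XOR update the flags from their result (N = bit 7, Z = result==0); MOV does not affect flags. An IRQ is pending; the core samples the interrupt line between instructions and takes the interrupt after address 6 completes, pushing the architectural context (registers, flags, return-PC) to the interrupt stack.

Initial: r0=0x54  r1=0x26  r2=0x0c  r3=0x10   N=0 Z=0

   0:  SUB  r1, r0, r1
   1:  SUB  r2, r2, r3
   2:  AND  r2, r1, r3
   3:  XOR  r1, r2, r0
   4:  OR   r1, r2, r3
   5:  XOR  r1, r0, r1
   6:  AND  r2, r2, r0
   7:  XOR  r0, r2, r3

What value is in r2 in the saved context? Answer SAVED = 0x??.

after  0: r0=0x54 r1=0x2e r2=0x0c r3=0x10  N=0 Z=0
after  1: r0=0x54 r1=0x2e r2=0xfc r3=0x10  N=1 Z=0
after  2: r0=0x54 r1=0x2e r2=0x00 r3=0x10  N=0 Z=1
after  3: r0=0x54 r1=0x54 r2=0x00 r3=0x10  N=0 Z=0
after  4: r0=0x54 r1=0x10 r2=0x00 r3=0x10  N=0 Z=0
after  5: r0=0x54 r1=0x44 r2=0x00 r3=0x10  N=0 Z=0
after  6: r0=0x54 r1=0x44 r2=0x00 r3=0x10  N=0 Z=1
-- IRQ taken; context saved, return-PC = 7 --

SAVED = 0x00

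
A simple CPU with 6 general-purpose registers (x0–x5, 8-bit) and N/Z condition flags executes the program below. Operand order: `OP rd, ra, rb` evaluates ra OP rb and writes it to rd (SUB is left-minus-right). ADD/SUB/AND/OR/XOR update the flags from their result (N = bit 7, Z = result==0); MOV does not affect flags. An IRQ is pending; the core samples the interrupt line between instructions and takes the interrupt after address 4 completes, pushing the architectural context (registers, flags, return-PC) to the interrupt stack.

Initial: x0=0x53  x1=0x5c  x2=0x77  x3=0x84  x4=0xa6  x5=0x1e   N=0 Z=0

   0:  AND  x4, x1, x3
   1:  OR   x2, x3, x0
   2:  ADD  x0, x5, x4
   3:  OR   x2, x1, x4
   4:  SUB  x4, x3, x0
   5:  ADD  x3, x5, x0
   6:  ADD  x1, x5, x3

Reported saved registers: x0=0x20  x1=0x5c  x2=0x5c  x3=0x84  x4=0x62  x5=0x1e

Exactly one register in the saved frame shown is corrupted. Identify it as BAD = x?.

BAD = x0

after  0: x0=0x53 x1=0x5c x2=0x77 x3=0x84 x4=0x04 x5=0x1e  N=0 Z=0
after  1: x0=0x53 x1=0x5c x2=0xd7 x3=0x84 x4=0x04 x5=0x1e  N=1 Z=0
after  2: x0=0x22 x1=0x5c x2=0xd7 x3=0x84 x4=0x04 x5=0x1e  N=0 Z=0
after  3: x0=0x22 x1=0x5c x2=0x5c x3=0x84 x4=0x04 x5=0x1e  N=0 Z=0
after  4: x0=0x22 x1=0x5c x2=0x5c x3=0x84 x4=0x62 x5=0x1e  N=0 Z=0
-- IRQ taken; context saved, return-PC = 5 --
mismatch: x0: reported 0x20 vs actual 0x22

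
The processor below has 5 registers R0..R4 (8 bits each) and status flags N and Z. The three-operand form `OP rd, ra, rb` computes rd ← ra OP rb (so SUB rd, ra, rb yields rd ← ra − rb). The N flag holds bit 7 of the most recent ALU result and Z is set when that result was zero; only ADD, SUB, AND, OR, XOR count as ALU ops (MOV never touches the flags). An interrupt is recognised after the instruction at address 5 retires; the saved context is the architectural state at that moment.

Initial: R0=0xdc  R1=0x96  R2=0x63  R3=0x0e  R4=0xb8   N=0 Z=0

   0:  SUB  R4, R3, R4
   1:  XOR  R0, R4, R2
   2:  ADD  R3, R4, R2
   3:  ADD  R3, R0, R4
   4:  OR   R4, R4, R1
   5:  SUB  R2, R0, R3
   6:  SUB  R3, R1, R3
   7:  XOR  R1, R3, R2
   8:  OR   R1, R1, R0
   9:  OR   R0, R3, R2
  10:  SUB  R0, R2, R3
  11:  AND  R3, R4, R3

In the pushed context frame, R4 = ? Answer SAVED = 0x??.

SAVED = 0xd6

after  0: R0=0xdc R1=0x96 R2=0x63 R3=0x0e R4=0x56  N=0 Z=0
after  1: R0=0x35 R1=0x96 R2=0x63 R3=0x0e R4=0x56  N=0 Z=0
after  2: R0=0x35 R1=0x96 R2=0x63 R3=0xb9 R4=0x56  N=1 Z=0
after  3: R0=0x35 R1=0x96 R2=0x63 R3=0x8b R4=0x56  N=1 Z=0
after  4: R0=0x35 R1=0x96 R2=0x63 R3=0x8b R4=0xd6  N=1 Z=0
after  5: R0=0x35 R1=0x96 R2=0xaa R3=0x8b R4=0xd6  N=1 Z=0
-- IRQ taken; context saved, return-PC = 6 --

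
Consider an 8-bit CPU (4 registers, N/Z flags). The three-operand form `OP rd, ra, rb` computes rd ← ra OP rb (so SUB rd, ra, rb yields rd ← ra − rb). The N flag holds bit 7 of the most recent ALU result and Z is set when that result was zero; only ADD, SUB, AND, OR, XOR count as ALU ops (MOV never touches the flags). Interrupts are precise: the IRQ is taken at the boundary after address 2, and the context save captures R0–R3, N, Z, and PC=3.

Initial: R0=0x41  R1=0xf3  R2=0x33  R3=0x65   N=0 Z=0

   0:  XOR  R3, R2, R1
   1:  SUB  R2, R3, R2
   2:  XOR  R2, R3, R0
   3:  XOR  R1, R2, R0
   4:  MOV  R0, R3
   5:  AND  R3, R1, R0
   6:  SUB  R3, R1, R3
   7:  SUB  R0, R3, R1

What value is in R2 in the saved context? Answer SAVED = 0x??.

after  0: R0=0x41 R1=0xf3 R2=0x33 R3=0xc0  N=1 Z=0
after  1: R0=0x41 R1=0xf3 R2=0x8d R3=0xc0  N=1 Z=0
after  2: R0=0x41 R1=0xf3 R2=0x81 R3=0xc0  N=1 Z=0
-- IRQ taken; context saved, return-PC = 3 --

SAVED = 0x81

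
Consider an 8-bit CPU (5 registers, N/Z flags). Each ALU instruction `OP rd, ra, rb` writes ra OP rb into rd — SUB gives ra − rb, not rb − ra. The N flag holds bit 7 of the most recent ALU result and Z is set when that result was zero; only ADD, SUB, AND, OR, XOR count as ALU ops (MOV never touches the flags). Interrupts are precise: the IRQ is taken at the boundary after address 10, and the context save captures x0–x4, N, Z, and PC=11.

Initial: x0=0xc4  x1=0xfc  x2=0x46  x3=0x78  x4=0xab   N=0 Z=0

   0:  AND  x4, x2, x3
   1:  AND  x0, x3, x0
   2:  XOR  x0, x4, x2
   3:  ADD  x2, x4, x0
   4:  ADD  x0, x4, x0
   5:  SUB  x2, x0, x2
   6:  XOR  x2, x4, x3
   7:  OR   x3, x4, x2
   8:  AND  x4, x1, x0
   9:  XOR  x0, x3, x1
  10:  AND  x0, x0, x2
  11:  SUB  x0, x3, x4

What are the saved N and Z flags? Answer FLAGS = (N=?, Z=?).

after  0: x0=0xc4 x1=0xfc x2=0x46 x3=0x78 x4=0x40  N=0 Z=0
after  1: x0=0x40 x1=0xfc x2=0x46 x3=0x78 x4=0x40  N=0 Z=0
after  2: x0=0x06 x1=0xfc x2=0x46 x3=0x78 x4=0x40  N=0 Z=0
after  3: x0=0x06 x1=0xfc x2=0x46 x3=0x78 x4=0x40  N=0 Z=0
after  4: x0=0x46 x1=0xfc x2=0x46 x3=0x78 x4=0x40  N=0 Z=0
after  5: x0=0x46 x1=0xfc x2=0x00 x3=0x78 x4=0x40  N=0 Z=1
after  6: x0=0x46 x1=0xfc x2=0x38 x3=0x78 x4=0x40  N=0 Z=0
after  7: x0=0x46 x1=0xfc x2=0x38 x3=0x78 x4=0x40  N=0 Z=0
after  8: x0=0x46 x1=0xfc x2=0x38 x3=0x78 x4=0x44  N=0 Z=0
after  9: x0=0x84 x1=0xfc x2=0x38 x3=0x78 x4=0x44  N=1 Z=0
after 10: x0=0x00 x1=0xfc x2=0x38 x3=0x78 x4=0x44  N=0 Z=1
-- IRQ taken; context saved, return-PC = 11 --

FLAGS = (N=0, Z=1)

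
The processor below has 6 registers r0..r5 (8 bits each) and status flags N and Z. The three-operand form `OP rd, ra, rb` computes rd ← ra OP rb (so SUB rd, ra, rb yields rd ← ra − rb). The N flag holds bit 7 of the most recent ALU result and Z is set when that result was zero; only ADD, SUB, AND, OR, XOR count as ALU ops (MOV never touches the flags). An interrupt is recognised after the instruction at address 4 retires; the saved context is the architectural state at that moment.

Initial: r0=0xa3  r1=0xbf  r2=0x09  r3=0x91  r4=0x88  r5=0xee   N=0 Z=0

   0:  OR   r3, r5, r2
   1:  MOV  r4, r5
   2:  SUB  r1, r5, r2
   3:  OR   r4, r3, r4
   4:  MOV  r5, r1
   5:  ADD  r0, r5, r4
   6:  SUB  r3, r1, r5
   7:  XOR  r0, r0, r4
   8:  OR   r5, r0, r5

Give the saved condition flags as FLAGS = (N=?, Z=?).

after  0: r0=0xa3 r1=0xbf r2=0x09 r3=0xef r4=0x88 r5=0xee  N=1 Z=0
after  1: r0=0xa3 r1=0xbf r2=0x09 r3=0xef r4=0xee r5=0xee  N=1 Z=0
after  2: r0=0xa3 r1=0xe5 r2=0x09 r3=0xef r4=0xee r5=0xee  N=1 Z=0
after  3: r0=0xa3 r1=0xe5 r2=0x09 r3=0xef r4=0xef r5=0xee  N=1 Z=0
after  4: r0=0xa3 r1=0xe5 r2=0x09 r3=0xef r4=0xef r5=0xe5  N=1 Z=0
-- IRQ taken; context saved, return-PC = 5 --

FLAGS = (N=1, Z=0)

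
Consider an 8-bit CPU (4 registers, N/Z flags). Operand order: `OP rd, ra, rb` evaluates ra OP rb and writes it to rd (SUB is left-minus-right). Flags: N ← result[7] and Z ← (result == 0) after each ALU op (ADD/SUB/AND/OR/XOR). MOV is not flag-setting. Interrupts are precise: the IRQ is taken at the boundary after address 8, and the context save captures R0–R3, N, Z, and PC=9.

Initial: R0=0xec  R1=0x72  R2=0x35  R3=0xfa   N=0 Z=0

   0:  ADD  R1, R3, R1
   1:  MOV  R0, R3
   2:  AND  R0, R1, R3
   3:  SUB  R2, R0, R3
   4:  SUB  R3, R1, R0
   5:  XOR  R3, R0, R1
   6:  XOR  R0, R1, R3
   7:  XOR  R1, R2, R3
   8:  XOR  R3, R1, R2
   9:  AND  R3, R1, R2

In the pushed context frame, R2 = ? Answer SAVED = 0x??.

after  0: R0=0xec R1=0x6c R2=0x35 R3=0xfa  N=0 Z=0
after  1: R0=0xfa R1=0x6c R2=0x35 R3=0xfa  N=0 Z=0
after  2: R0=0x68 R1=0x6c R2=0x35 R3=0xfa  N=0 Z=0
after  3: R0=0x68 R1=0x6c R2=0x6e R3=0xfa  N=0 Z=0
after  4: R0=0x68 R1=0x6c R2=0x6e R3=0x04  N=0 Z=0
after  5: R0=0x68 R1=0x6c R2=0x6e R3=0x04  N=0 Z=0
after  6: R0=0x68 R1=0x6c R2=0x6e R3=0x04  N=0 Z=0
after  7: R0=0x68 R1=0x6a R2=0x6e R3=0x04  N=0 Z=0
after  8: R0=0x68 R1=0x6a R2=0x6e R3=0x04  N=0 Z=0
-- IRQ taken; context saved, return-PC = 9 --

SAVED = 0x6e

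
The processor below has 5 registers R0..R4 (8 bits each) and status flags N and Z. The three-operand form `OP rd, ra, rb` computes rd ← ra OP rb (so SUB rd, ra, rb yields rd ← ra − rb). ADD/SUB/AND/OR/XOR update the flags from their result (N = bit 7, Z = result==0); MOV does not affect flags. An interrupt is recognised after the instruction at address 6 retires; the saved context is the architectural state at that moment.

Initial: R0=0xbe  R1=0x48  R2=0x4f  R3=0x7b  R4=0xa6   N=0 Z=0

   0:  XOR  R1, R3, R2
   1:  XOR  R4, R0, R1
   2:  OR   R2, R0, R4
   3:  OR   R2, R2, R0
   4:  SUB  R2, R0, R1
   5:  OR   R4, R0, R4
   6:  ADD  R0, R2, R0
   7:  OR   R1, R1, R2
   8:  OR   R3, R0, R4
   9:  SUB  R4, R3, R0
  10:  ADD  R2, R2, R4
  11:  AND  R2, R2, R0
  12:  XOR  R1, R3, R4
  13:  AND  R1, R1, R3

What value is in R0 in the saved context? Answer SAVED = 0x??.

SAVED = 0x48

after  0: R0=0xbe R1=0x34 R2=0x4f R3=0x7b R4=0xa6  N=0 Z=0
after  1: R0=0xbe R1=0x34 R2=0x4f R3=0x7b R4=0x8a  N=1 Z=0
after  2: R0=0xbe R1=0x34 R2=0xbe R3=0x7b R4=0x8a  N=1 Z=0
after  3: R0=0xbe R1=0x34 R2=0xbe R3=0x7b R4=0x8a  N=1 Z=0
after  4: R0=0xbe R1=0x34 R2=0x8a R3=0x7b R4=0x8a  N=1 Z=0
after  5: R0=0xbe R1=0x34 R2=0x8a R3=0x7b R4=0xbe  N=1 Z=0
after  6: R0=0x48 R1=0x34 R2=0x8a R3=0x7b R4=0xbe  N=0 Z=0
-- IRQ taken; context saved, return-PC = 7 --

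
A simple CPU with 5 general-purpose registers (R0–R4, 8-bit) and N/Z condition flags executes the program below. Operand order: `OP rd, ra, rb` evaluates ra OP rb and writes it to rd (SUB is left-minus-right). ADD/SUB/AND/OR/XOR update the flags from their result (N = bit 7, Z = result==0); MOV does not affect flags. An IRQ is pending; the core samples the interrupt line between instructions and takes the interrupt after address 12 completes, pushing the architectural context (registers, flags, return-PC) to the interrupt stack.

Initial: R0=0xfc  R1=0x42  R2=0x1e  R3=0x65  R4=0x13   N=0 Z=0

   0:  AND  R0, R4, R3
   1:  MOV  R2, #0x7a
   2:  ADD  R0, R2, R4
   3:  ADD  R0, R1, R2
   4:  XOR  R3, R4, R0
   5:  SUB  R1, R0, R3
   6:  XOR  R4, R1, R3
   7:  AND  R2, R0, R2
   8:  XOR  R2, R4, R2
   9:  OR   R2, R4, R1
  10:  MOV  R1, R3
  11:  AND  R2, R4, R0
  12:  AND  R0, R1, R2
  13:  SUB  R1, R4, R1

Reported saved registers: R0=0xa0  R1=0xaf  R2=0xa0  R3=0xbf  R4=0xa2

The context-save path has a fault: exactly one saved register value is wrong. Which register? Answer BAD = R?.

after  0: R0=0x01 R1=0x42 R2=0x1e R3=0x65 R4=0x13  N=0 Z=0
after  1: R0=0x01 R1=0x42 R2=0x7a R3=0x65 R4=0x13  N=0 Z=0
after  2: R0=0x8d R1=0x42 R2=0x7a R3=0x65 R4=0x13  N=1 Z=0
after  3: R0=0xbc R1=0x42 R2=0x7a R3=0x65 R4=0x13  N=1 Z=0
after  4: R0=0xbc R1=0x42 R2=0x7a R3=0xaf R4=0x13  N=1 Z=0
after  5: R0=0xbc R1=0x0d R2=0x7a R3=0xaf R4=0x13  N=0 Z=0
after  6: R0=0xbc R1=0x0d R2=0x7a R3=0xaf R4=0xa2  N=1 Z=0
after  7: R0=0xbc R1=0x0d R2=0x38 R3=0xaf R4=0xa2  N=0 Z=0
after  8: R0=0xbc R1=0x0d R2=0x9a R3=0xaf R4=0xa2  N=1 Z=0
after  9: R0=0xbc R1=0x0d R2=0xaf R3=0xaf R4=0xa2  N=1 Z=0
after 10: R0=0xbc R1=0xaf R2=0xaf R3=0xaf R4=0xa2  N=1 Z=0
after 11: R0=0xbc R1=0xaf R2=0xa0 R3=0xaf R4=0xa2  N=1 Z=0
after 12: R0=0xa0 R1=0xaf R2=0xa0 R3=0xaf R4=0xa2  N=1 Z=0
-- IRQ taken; context saved, return-PC = 13 --
mismatch: R3: reported 0xbf vs actual 0xaf

BAD = R3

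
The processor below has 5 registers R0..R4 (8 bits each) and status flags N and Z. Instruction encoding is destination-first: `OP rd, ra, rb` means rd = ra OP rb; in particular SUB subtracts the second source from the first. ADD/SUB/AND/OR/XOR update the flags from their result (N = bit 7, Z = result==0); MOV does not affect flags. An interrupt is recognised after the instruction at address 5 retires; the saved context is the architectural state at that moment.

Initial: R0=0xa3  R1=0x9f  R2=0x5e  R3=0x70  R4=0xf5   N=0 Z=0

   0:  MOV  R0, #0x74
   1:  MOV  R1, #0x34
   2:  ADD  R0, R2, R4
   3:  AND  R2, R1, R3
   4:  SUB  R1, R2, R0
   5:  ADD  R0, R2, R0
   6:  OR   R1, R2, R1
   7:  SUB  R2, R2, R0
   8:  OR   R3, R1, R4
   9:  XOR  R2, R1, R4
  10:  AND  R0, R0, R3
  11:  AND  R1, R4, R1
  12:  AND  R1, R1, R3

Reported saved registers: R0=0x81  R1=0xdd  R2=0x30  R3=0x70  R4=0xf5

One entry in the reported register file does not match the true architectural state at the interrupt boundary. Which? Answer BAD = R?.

after  0: R0=0x74 R1=0x9f R2=0x5e R3=0x70 R4=0xf5  N=0 Z=0
after  1: R0=0x74 R1=0x34 R2=0x5e R3=0x70 R4=0xf5  N=0 Z=0
after  2: R0=0x53 R1=0x34 R2=0x5e R3=0x70 R4=0xf5  N=0 Z=0
after  3: R0=0x53 R1=0x34 R2=0x30 R3=0x70 R4=0xf5  N=0 Z=0
after  4: R0=0x53 R1=0xdd R2=0x30 R3=0x70 R4=0xf5  N=1 Z=0
after  5: R0=0x83 R1=0xdd R2=0x30 R3=0x70 R4=0xf5  N=1 Z=0
-- IRQ taken; context saved, return-PC = 6 --
mismatch: R0: reported 0x81 vs actual 0x83

BAD = R0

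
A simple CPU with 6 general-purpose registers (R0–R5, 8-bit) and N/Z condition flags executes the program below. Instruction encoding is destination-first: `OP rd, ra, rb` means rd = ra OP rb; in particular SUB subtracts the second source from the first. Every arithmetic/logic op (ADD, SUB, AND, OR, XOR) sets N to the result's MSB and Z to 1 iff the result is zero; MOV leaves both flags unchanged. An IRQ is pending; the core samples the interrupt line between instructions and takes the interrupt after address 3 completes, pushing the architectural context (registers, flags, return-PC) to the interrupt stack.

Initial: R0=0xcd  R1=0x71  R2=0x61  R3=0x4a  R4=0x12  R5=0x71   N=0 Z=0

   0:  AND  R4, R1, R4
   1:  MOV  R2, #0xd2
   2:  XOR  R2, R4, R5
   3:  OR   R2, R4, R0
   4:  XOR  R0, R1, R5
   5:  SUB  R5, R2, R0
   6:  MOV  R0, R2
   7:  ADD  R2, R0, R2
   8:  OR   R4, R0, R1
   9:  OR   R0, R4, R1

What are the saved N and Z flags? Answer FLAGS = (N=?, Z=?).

after  0: R0=0xcd R1=0x71 R2=0x61 R3=0x4a R4=0x10 R5=0x71  N=0 Z=0
after  1: R0=0xcd R1=0x71 R2=0xd2 R3=0x4a R4=0x10 R5=0x71  N=0 Z=0
after  2: R0=0xcd R1=0x71 R2=0x61 R3=0x4a R4=0x10 R5=0x71  N=0 Z=0
after  3: R0=0xcd R1=0x71 R2=0xdd R3=0x4a R4=0x10 R5=0x71  N=1 Z=0
-- IRQ taken; context saved, return-PC = 4 --

FLAGS = (N=1, Z=0)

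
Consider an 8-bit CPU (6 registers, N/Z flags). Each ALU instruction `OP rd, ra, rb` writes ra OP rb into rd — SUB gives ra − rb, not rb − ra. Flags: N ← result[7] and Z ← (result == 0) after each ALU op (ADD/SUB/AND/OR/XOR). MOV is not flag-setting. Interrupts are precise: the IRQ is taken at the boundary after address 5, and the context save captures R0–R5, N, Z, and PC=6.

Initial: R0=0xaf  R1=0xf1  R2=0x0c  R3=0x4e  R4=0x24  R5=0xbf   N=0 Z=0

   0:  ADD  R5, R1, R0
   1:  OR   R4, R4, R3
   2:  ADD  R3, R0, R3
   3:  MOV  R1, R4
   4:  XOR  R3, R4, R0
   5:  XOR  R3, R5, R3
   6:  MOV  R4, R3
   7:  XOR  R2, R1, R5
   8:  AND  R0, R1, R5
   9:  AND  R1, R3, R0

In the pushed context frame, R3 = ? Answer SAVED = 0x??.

after  0: R0=0xaf R1=0xf1 R2=0x0c R3=0x4e R4=0x24 R5=0xa0  N=1 Z=0
after  1: R0=0xaf R1=0xf1 R2=0x0c R3=0x4e R4=0x6e R5=0xa0  N=0 Z=0
after  2: R0=0xaf R1=0xf1 R2=0x0c R3=0xfd R4=0x6e R5=0xa0  N=1 Z=0
after  3: R0=0xaf R1=0x6e R2=0x0c R3=0xfd R4=0x6e R5=0xa0  N=1 Z=0
after  4: R0=0xaf R1=0x6e R2=0x0c R3=0xc1 R4=0x6e R5=0xa0  N=1 Z=0
after  5: R0=0xaf R1=0x6e R2=0x0c R3=0x61 R4=0x6e R5=0xa0  N=0 Z=0
-- IRQ taken; context saved, return-PC = 6 --

SAVED = 0x61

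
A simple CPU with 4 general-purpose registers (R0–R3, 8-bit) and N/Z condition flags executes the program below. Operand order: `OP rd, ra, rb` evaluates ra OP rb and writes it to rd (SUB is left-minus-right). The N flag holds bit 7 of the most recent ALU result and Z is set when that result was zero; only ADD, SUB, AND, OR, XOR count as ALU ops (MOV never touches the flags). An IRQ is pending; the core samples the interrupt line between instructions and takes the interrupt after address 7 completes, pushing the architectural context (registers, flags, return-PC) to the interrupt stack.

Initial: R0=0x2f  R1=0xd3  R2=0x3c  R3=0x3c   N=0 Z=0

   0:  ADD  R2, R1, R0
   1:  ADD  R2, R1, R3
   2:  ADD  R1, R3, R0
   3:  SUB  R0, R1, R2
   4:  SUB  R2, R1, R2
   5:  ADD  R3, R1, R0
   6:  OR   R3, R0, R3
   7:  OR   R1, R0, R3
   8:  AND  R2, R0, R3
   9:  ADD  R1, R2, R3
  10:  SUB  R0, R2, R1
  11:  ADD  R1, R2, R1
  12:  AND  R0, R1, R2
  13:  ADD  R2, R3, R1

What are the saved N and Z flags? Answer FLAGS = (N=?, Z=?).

FLAGS = (N=1, Z=0)

after  0: R0=0x2f R1=0xd3 R2=0x02 R3=0x3c  N=0 Z=0
after  1: R0=0x2f R1=0xd3 R2=0x0f R3=0x3c  N=0 Z=0
after  2: R0=0x2f R1=0x6b R2=0x0f R3=0x3c  N=0 Z=0
after  3: R0=0x5c R1=0x6b R2=0x0f R3=0x3c  N=0 Z=0
after  4: R0=0x5c R1=0x6b R2=0x5c R3=0x3c  N=0 Z=0
after  5: R0=0x5c R1=0x6b R2=0x5c R3=0xc7  N=1 Z=0
after  6: R0=0x5c R1=0x6b R2=0x5c R3=0xdf  N=1 Z=0
after  7: R0=0x5c R1=0xdf R2=0x5c R3=0xdf  N=1 Z=0
-- IRQ taken; context saved, return-PC = 8 --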